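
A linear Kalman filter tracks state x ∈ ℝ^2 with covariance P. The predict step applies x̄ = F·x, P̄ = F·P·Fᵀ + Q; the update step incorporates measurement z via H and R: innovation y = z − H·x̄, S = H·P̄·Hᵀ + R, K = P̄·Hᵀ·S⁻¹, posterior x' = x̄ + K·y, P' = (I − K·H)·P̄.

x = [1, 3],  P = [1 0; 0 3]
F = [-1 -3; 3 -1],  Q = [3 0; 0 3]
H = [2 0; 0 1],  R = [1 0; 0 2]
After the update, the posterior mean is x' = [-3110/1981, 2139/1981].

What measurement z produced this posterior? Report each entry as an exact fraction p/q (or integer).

z = [-3, 1]

x̄ = F·x = [-10, 0]
P̄ = F·P·Fᵀ + Q = [31 6; 6 15]
S = H·P̄·Hᵀ + R = [125 12; 12 17]
K = P̄·Hᵀ·S⁻¹ = [982/1981 6/1981; 24/1981 1731/1981]
x' − x̄ = [16700/1981, 2139/1981] = K·y
y = (KᵀK)⁻¹·Kᵀ·(x' − x̄) = [17, 1]
z = y + H·x̄ = [17, 1] + [-20, 0] = [-3, 1]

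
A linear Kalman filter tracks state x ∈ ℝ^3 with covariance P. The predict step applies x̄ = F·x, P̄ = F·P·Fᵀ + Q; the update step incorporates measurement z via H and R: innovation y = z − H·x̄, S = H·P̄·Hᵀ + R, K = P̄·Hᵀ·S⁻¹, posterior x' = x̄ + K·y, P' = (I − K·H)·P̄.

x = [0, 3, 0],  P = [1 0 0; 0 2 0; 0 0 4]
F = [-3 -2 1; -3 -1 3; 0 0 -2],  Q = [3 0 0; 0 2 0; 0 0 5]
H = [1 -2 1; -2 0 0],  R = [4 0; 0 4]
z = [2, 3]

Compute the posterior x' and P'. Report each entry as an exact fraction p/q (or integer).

x' = [-7784/4469, -12171/8938, 3739/4469]
P' = [4244/4469 2327/4469 274/4469; 2327/4469 8031/4469 7435/4469; 274/4469 7435/4469 19608/4469]

x̄ = F·x = [-6, -3, 0]
P̄ = F·P·Fᵀ + Q = [24 25 -8; 25 49 -24; -8 -24 21]
y = z − H·x̄ = [2, -9]
S = H·P̄·Hᵀ + R = [225 68; 68 100]
K = P̄·Hᵀ·S⁻¹ = [-34/4469 -2122/4469; -1575/4469 -2327/8938; 1253/4469 -137/4469]
x' = x̄ + K·y = [-7784/4469, -12171/8938, 3739/4469]
P' = (I − K·H)·P̄ = [4244/4469 2327/4469 274/4469; 2327/4469 8031/4469 7435/4469; 274/4469 7435/4469 19608/4469]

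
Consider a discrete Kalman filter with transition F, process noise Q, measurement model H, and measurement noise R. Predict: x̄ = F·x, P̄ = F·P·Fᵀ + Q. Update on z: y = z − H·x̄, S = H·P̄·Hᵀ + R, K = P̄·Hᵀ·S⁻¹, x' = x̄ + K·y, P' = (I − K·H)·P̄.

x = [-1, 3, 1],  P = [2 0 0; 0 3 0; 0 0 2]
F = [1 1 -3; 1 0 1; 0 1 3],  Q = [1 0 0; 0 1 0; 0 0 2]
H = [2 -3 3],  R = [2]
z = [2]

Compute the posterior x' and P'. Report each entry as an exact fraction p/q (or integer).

x' = [-32/11, 7/11, 183/55]
P' = [483/22 -73/22 -393/22; -73/22 105/22 153/22; -393/22 153/22 2089/110]

x̄ = F·x = [-1, 0, 6]
P̄ = F·P·Fᵀ + Q = [24 -4 -15; -4 5 6; -15 6 23]
y = z − H·x̄ = [-14]
S = H·P̄·Hᵀ + R = [110]
K = P̄·Hᵀ·S⁻¹ = [3/22; -1/22; 21/110]
x' = x̄ + K·y = [-32/11, 7/11, 183/55]
P' = (I − K·H)·P̄ = [483/22 -73/22 -393/22; -73/22 105/22 153/22; -393/22 153/22 2089/110]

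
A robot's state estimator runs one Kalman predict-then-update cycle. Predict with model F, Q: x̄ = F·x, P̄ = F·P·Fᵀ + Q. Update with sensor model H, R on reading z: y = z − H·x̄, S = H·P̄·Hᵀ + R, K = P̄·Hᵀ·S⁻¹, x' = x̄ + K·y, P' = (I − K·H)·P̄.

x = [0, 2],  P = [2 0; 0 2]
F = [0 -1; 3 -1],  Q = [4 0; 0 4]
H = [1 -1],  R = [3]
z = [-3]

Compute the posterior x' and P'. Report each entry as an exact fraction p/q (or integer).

x̄ = F·x = [-2, -2]
P̄ = F·P·Fᵀ + Q = [6 2; 2 24]
y = z − H·x̄ = [-3]
S = H·P̄·Hᵀ + R = [29]
K = P̄·Hᵀ·S⁻¹ = [4/29; -22/29]
x' = x̄ + K·y = [-70/29, 8/29]
P' = (I − K·H)·P̄ = [158/29 146/29; 146/29 212/29]

x' = [-70/29, 8/29]
P' = [158/29 146/29; 146/29 212/29]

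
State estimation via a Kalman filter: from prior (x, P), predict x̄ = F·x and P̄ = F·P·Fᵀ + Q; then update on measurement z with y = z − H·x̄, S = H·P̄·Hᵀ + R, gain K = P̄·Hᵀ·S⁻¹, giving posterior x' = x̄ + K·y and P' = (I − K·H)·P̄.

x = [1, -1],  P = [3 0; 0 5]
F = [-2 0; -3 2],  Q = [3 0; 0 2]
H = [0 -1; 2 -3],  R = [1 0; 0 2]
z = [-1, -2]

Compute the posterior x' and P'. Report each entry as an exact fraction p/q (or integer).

x' = [580/2029, 1750/2029]
P' = [4551/2029 2502/2029; 2502/2029 1742/2029]

x̄ = F·x = [-2, -5]
P̄ = F·P·Fᵀ + Q = [15 18; 18 49]
y = z − H·x̄ = [-6, -13]
S = H·P̄·Hᵀ + R = [50 111; 111 287]
K = P̄·Hᵀ·S⁻¹ = [-2502/2029 798/2029; -1742/2029 -111/2029]
x' = x̄ + K·y = [580/2029, 1750/2029]
P' = (I − K·H)·P̄ = [4551/2029 2502/2029; 2502/2029 1742/2029]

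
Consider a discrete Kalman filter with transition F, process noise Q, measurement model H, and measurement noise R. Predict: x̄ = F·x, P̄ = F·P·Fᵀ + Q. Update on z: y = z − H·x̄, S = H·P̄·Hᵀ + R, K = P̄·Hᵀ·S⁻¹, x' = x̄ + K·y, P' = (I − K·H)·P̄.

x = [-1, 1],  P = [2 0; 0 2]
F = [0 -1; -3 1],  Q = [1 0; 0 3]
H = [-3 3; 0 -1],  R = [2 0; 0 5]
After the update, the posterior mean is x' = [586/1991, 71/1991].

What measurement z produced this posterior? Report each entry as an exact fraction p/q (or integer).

x̄ = F·x = [-1, 4]
P̄ = F·P·Fᵀ + Q = [3 -2; -2 23]
S = H·P̄·Hᵀ + R = [272 -75; -75 28]
K = P̄·Hᵀ·S⁻¹ = [-270/1991 -581/1991; 375/1991 -631/1991]
x' − x̄ = [2577/1991, -7893/1991] = K·y
y = (KᵀK)⁻¹·Kᵀ·(x' − x̄) = [-16, 3]
z = y + H·x̄ = [-16, 3] + [15, -4] = [-1, -1]

z = [-1, -1]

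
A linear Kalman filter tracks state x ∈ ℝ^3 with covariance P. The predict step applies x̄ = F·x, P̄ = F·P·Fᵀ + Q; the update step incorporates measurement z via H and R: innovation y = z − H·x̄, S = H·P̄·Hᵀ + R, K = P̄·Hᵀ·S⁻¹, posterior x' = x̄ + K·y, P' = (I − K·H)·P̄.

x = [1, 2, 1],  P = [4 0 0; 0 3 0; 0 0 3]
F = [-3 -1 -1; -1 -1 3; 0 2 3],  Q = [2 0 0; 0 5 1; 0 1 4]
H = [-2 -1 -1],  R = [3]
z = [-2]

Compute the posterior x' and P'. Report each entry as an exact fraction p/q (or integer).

x' = [-1061/269, 511/269, 2128/269]
P' = [5595/269 -4153/269 -6800/269; -4153/269 5162/269 3363/269; -6800/269 3363/269 10342/269]

x̄ = F·x = [-6, 0, 7]
P̄ = F·P·Fᵀ + Q = [44 6 -15; 6 39 22; -15 22 43]
y = z − H·x̄ = [-7]
S = H·P̄·Hᵀ + R = [269]
K = P̄·Hᵀ·S⁻¹ = [-79/269; -73/269; -35/269]
x' = x̄ + K·y = [-1061/269, 511/269, 2128/269]
P' = (I − K·H)·P̄ = [5595/269 -4153/269 -6800/269; -4153/269 5162/269 3363/269; -6800/269 3363/269 10342/269]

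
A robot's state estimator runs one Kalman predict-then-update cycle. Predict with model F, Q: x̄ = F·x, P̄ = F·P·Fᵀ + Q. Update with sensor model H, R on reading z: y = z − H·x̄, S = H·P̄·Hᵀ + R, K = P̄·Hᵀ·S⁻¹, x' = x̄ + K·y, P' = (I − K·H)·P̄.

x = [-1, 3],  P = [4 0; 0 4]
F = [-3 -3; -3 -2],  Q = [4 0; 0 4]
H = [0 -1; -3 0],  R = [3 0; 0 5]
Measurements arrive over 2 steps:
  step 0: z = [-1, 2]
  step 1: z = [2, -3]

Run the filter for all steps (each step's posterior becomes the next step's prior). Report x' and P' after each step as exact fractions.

step 0: x' = [-5874/8251, 8623/8251], P' = [4420/8251 900/8251; 900/8251 18552/8251]
step 1: x' = [18818679/22327109, -21378904/22327109], P' = [11896880/22327109 2468880/22327109; 2468880/22327109 45877920/22327109]

step 0: x̄ = F·x = [-6, -3]
step 0: P̄ = F·P·Fᵀ + Q = [76 60; 60 56]
step 0: y = z − H·x̄ = [-4, -16]
step 0: S = H·P̄·Hᵀ + R = [59 180; 180 689]
step 0: K = P̄·Hᵀ·S⁻¹ = [-300/8251 -2652/8251; -6184/8251 -540/8251]
step 0: x' = x̄ + K·y = [-5874/8251, 8623/8251]
step 0: P' = (I − K·H)·P̄ = [4420/8251 900/8251; 900/8251 18552/8251]
step 1: x̄ = F·x = [-8247/8251, 376/8251]
step 1: P̄ = F·P·Fᵀ + Q = [255952/8251 164592/8251; 164592/8251 157792/8251]
step 1: y = z − H·x̄ = [16878/8251, -49494/8251]
step 1: S = H·P̄·Hᵀ + R = [182545/8251 493776/8251; 493776/8251 2344823/8251]
step 1: K = P̄·Hᵀ·S⁻¹ = [-822960/22327109 -7138128/22327109; -15292640/22327109 -1481328/22327109]
step 1: x' = x̄ + K·y = [18818679/22327109, -21378904/22327109]
step 1: P' = (I − K·H)·P̄ = [11896880/22327109 2468880/22327109; 2468880/22327109 45877920/22327109]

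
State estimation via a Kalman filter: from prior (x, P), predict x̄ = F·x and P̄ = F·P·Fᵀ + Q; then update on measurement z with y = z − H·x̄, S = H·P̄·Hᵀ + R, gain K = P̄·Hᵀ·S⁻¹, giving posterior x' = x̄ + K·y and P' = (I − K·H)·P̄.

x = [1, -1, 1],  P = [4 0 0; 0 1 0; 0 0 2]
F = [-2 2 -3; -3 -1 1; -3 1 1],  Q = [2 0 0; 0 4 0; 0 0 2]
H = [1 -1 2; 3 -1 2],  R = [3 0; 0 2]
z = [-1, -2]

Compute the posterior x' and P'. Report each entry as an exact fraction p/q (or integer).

x̄ = F·x = [-7, -1, -3]
P̄ = F·P·Fᵀ + Q = [40 16 20; 16 43 37; 20 37 41]
y = z − H·x̄ = [11, 24]
S = H·P̄·Hᵀ + R = [150 275; 275 565]
K = P̄·Hᵀ·S⁻¹ = [-688/1825 32/73; 966/1825 -43/365; 314/365 -17/73]
x' = x̄ + K·y = [-1143/1825, 3641/1825, 319/365]
P' = (I − K·H)·P̄ = [1832/1825 -1664/1825 -556/365; -1664/1825 50058/1825 5462/365; -556/365 5462/365 696/73]

x' = [-1143/1825, 3641/1825, 319/365]
P' = [1832/1825 -1664/1825 -556/365; -1664/1825 50058/1825 5462/365; -556/365 5462/365 696/73]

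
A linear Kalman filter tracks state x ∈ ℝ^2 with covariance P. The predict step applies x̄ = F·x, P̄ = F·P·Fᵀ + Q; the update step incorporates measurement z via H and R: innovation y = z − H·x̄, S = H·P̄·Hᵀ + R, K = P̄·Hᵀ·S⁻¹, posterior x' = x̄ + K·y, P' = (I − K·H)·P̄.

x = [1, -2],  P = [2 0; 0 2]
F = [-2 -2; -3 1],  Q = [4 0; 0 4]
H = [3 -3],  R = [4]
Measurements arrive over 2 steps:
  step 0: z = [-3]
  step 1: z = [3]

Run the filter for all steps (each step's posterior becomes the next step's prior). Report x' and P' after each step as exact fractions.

step 0: x̄ = F·x = [2, -5]
step 0: P̄ = F·P·Fᵀ + Q = [20 8; 8 24]
step 0: y = z − H·x̄ = [-24]
step 0: S = H·P̄·Hᵀ + R = [256]
step 0: K = P̄·Hᵀ·S⁻¹ = [9/64; -3/16]
step 0: x' = x̄ + K·y = [-11/8, -1/2]
step 0: P' = (I − K·H)·P̄ = [239/16 59/4; 59/4 15]
step 1: x̄ = F·x = [15/4, 29/8]
step 1: P̄ = F·P·Fᵀ + Q = [967/4 949/8; 949/8 1039/16]
step 1: y = z − H·x̄ = [21/8]
step 1: S = H·P̄·Hᵀ + R = [10063/16]
step 1: K = P̄·Hᵀ·S⁻¹ = [5910/10063; 2577/10063]
step 1: x' = x̄ + K·y = [53250/10063, 43243/10063]
step 1: P' = (I − K·H)·P̄ = [249724/10063 241844/10063; 241844/10063 238408/10063]

step 0: x' = [-11/8, -1/2], P' = [239/16 59/4; 59/4 15]
step 1: x' = [53250/10063, 43243/10063], P' = [249724/10063 241844/10063; 241844/10063 238408/10063]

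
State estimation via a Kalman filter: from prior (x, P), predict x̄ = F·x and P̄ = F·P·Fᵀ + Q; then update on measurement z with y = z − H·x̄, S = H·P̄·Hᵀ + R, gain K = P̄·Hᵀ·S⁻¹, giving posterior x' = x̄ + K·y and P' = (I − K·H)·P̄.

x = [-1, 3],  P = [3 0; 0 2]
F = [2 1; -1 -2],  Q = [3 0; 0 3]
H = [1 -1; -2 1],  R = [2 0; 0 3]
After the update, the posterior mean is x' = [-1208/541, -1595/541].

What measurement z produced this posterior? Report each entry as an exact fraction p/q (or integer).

x̄ = F·x = [1, -5]
P̄ = F·P·Fᵀ + Q = [17 -10; -10 14]
S = H·P̄·Hᵀ + R = [53 -78; -78 125]
K = P̄·Hᵀ·S⁻¹ = [-57/541 -226/541; -348/541 -70/541]
x' − x̄ = [-1749/541, 1110/541] = K·y
y = (KᵀK)⁻¹·Kᵀ·(x' − x̄) = [-5, 9]
z = y + H·x̄ = [-5, 9] + [6, -7] = [1, 2]

z = [1, 2]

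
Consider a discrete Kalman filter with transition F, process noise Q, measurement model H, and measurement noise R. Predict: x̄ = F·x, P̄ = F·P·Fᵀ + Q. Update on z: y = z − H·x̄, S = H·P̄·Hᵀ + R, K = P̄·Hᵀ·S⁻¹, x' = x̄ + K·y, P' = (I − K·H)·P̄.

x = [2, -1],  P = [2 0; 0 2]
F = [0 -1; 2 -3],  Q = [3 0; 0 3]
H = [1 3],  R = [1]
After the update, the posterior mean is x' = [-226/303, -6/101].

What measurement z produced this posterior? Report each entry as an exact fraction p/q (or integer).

x̄ = F·x = [1, 7]
P̄ = F·P·Fᵀ + Q = [5 6; 6 29]
S = H·P̄·Hᵀ + R = [303]
K = P̄·Hᵀ·S⁻¹ = [23/303; 31/101]
x' − x̄ = [-529/303, -713/101] = K·y
y = (KᵀK)⁻¹·Kᵀ·(x' − x̄) = [-23]
z = y + H·x̄ = [-23] + [22] = [-1]

z = [-1]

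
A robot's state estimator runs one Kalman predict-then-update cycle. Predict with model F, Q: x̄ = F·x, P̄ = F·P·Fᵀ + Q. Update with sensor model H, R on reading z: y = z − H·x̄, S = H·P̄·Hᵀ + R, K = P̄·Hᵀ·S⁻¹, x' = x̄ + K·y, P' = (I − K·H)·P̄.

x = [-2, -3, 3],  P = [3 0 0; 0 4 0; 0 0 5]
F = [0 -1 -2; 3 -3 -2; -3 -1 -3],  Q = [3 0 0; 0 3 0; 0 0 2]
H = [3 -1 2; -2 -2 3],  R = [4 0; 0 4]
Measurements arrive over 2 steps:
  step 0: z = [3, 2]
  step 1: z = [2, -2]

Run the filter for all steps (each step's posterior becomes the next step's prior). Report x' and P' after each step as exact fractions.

step 0: x̄ = F·x = [-3, -3, 0]
step 0: P̄ = F·P·Fᵀ + Q = [27 32 34; 32 86 15; 34 15 78]
step 0: y = z − H·x̄ = [9, -10]
step 0: S = H·P̄·Hᵀ + R = [801 415; 415 826]
step 0: K = P̄·Hᵀ·S⁻¹ = [103282/489401 -61371/489401; 112305/489401 -169591/489401; 144278/489401 8091/489401]
step 0: x' = x̄ + K·y = [75045/489401, 1238452/489401, 1217592/489401]
step 0: P' = (I − K·H)·P̄ = [147897/489401 -192309/489401 -111436/489401; -192309/489401 5204405/489401 3115276/489401; -111436/489401 3115276/489401 2013348/489401]
step 1: x̄ = F·x = [-3673636/489401, -5925405/489401, -5116363/489401]
step 1: P̄ = F·P·Fᵀ + Q = [27187104/489401 49834358/489401 31615330/489401; 49834358/489401 99874419/489401 59810720/489401; 31615330/489401 59810720/489401 41166366/489401]
step 1: y = z − H·x̄ = [16307031/489401, -4827795/489401]
step 1: S = H·P̄·Hᵀ + R = [352316355/489401 -176311412/489401; -176311412/489401 182263254/489401]
step 1: K = P̄·Hᵀ·S⁻¹ = [7018976974/33846080513 -4203032901/33846080513; 9903207001/33846080513 -12701336365/33846080513; 1594845006/4835154359 -31775749/4835154359]
step 1: x' = x̄ + K·y = [21274734821/33846080513, 45483391041/33846080513, 2905978724/4835154359]
step 1: P' = (I − K·H)·P̄ = [9940607982/33846080513 -11375916870/33846080513 -937273780/4835154359; -11375916870/33846080513 368336094242/33846080513 31576905204/4835154359; -937273780/4835154359 31576905204/4835154359 2912007612/690736337]

step 0: x' = [75045/489401, 1238452/489401, 1217592/489401], P' = [147897/489401 -192309/489401 -111436/489401; -192309/489401 5204405/489401 3115276/489401; -111436/489401 3115276/489401 2013348/489401]
step 1: x' = [21274734821/33846080513, 45483391041/33846080513, 2905978724/4835154359], P' = [9940607982/33846080513 -11375916870/33846080513 -937273780/4835154359; -11375916870/33846080513 368336094242/33846080513 31576905204/4835154359; -937273780/4835154359 31576905204/4835154359 2912007612/690736337]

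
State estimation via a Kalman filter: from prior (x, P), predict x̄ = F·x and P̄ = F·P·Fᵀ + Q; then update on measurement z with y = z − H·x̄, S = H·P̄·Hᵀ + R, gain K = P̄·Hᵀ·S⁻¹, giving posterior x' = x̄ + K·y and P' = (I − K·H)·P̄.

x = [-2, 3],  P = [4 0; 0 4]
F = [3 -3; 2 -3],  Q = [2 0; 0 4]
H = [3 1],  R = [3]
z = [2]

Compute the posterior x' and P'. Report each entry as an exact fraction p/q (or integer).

x' = [129/217, 11/217]
P' = [766/1085 -1452/1085; -1452/1085 5064/1085]

x̄ = F·x = [-15, -13]
P̄ = F·P·Fᵀ + Q = [74 60; 60 56]
y = z − H·x̄ = [60]
S = H·P̄·Hᵀ + R = [1085]
K = P̄·Hᵀ·S⁻¹ = [282/1085; 236/1085]
x' = x̄ + K·y = [129/217, 11/217]
P' = (I − K·H)·P̄ = [766/1085 -1452/1085; -1452/1085 5064/1085]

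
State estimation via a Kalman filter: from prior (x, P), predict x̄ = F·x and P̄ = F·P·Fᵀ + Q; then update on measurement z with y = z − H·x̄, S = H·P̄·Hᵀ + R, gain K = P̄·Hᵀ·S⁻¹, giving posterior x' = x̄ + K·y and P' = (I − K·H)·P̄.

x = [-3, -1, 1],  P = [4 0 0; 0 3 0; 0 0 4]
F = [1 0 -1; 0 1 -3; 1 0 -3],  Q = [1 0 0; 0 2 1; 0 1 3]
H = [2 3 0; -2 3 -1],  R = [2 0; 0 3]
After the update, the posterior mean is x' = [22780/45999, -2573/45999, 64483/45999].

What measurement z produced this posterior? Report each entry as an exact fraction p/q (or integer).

x̄ = F·x = [-4, -4, -6]
P̄ = F·P·Fᵀ + Q = [9 12 16; 12 41 37; 16 37 43]
S = H·P̄·Hᵀ + R = [551 190; 190 149]
K = P̄·Hᵀ·S⁻¹ = [7666/45999 -482/2421; 10123/45999 328/2421; 14467/45999 -386/2421]
x' − x̄ = [206776/45999, 181423/45999, 340477/45999] = K·y
y = (KᵀK)⁻¹·Kᵀ·(x' − x̄) = [21, -5]
z = y + H·x̄ = [21, -5] + [-20, 2] = [1, -3]

z = [1, -3]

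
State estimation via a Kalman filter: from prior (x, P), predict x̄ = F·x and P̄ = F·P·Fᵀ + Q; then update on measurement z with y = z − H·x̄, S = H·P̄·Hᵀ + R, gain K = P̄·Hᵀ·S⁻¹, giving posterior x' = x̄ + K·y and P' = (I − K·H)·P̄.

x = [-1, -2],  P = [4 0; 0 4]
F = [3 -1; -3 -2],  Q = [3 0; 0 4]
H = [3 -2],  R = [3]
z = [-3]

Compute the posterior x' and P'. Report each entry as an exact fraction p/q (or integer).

x' = [164/95, 1953/475]
P' = [265/38 966/95; 966/95 7392/475]

x̄ = F·x = [-1, 7]
P̄ = F·P·Fᵀ + Q = [43 -28; -28 56]
y = z − H·x̄ = [14]
S = H·P̄·Hᵀ + R = [950]
K = P̄·Hᵀ·S⁻¹ = [37/190; -98/475]
x' = x̄ + K·y = [164/95, 1953/475]
P' = (I − K·H)·P̄ = [265/38 966/95; 966/95 7392/475]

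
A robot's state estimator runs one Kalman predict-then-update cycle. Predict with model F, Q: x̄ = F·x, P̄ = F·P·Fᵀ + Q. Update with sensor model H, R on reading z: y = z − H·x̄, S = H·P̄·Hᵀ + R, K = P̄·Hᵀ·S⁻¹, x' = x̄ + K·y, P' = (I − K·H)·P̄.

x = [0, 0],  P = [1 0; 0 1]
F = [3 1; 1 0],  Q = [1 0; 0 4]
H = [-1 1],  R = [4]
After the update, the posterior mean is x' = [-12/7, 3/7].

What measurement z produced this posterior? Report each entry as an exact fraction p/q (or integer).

z = [3]

x̄ = F·x = [0, 0]
P̄ = F·P·Fᵀ + Q = [11 3; 3 5]
S = H·P̄·Hᵀ + R = [14]
K = P̄·Hᵀ·S⁻¹ = [-4/7; 1/7]
x' − x̄ = [-12/7, 3/7] = K·y
y = (KᵀK)⁻¹·Kᵀ·(x' − x̄) = [3]
z = y + H·x̄ = [3] + [0] = [3]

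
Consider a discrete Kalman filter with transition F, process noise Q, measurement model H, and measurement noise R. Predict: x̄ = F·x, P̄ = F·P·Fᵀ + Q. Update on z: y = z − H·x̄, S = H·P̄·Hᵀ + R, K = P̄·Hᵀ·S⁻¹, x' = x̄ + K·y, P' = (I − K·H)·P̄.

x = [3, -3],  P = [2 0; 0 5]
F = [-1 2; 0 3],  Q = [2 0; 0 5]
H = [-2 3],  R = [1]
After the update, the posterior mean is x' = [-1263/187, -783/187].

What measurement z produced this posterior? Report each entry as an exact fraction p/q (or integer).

z = [1]

x̄ = F·x = [-9, -9]
P̄ = F·P·Fᵀ + Q = [24 30; 30 50]
S = H·P̄·Hᵀ + R = [187]
K = P̄·Hᵀ·S⁻¹ = [42/187; 90/187]
x' − x̄ = [420/187, 900/187] = K·y
y = (KᵀK)⁻¹·Kᵀ·(x' − x̄) = [10]
z = y + H·x̄ = [10] + [-9] = [1]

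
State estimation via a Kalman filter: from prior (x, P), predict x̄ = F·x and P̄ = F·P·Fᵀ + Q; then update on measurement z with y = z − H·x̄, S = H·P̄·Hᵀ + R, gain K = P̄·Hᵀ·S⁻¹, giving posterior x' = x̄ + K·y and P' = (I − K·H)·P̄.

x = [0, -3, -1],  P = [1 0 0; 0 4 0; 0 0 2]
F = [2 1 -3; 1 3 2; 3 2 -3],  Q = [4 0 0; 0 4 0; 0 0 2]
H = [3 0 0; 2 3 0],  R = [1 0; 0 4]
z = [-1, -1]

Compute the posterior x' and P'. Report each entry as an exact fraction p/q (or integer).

x' = [-7566/24083, -5349/24083, -11843/24083]
P' = [13314/120415 -8788/120415 11654/120415; -8788/120415 58836/120415 6272/120415; 11654/120415 6272/120415 914444/120415]

x̄ = F·x = [0, -11, -3]
P̄ = F·P·Fᵀ + Q = [30 2 32; 2 49 15; 32 15 45]
y = z − H·x̄ = [-1, 32]
S = H·P̄·Hᵀ + R = [271 198; 198 589]
K = P̄·Hᵀ·S⁻¹ = [39942/120415 66/120415; -26364/120415 39733/120415; 34962/120415 10531/120415]
x' = x̄ + K·y = [-7566/24083, -5349/24083, -11843/24083]
P' = (I − K·H)·P̄ = [13314/120415 -8788/120415 11654/120415; -8788/120415 58836/120415 6272/120415; 11654/120415 6272/120415 914444/120415]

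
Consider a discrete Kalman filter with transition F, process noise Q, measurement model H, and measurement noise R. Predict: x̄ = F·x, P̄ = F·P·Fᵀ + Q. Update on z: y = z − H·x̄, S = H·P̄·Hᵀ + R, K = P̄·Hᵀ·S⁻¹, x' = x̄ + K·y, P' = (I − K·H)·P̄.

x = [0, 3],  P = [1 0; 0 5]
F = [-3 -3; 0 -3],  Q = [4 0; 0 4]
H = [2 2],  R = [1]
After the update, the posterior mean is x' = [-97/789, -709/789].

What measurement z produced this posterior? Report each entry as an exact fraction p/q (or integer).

z = [-2]

x̄ = F·x = [-9, -9]
P̄ = F·P·Fᵀ + Q = [58 45; 45 49]
S = H·P̄·Hᵀ + R = [789]
K = P̄·Hᵀ·S⁻¹ = [206/789; 188/789]
x' − x̄ = [7004/789, 6392/789] = K·y
y = (KᵀK)⁻¹·Kᵀ·(x' − x̄) = [34]
z = y + H·x̄ = [34] + [-36] = [-2]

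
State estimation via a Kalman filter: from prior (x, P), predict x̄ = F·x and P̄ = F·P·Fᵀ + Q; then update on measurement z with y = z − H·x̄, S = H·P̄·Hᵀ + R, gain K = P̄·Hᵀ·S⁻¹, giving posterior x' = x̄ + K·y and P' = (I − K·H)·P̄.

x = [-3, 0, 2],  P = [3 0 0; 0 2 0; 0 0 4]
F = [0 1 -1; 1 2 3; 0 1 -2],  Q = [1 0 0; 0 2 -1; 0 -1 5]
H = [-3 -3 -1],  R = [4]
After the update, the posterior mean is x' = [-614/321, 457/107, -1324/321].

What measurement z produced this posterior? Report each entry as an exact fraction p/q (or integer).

x̄ = F·x = [-2, 3, -4]
P̄ = F·P·Fᵀ + Q = [7 -8 10; -8 49 -21; 10 -21 23]
S = H·P̄·Hᵀ + R = [321]
K = P̄·Hᵀ·S⁻¹ = [-7/321; -34/107; 10/321]
x' − x̄ = [28/321, 136/107, -40/321] = K·y
y = (KᵀK)⁻¹·Kᵀ·(x' − x̄) = [-4]
z = y + H·x̄ = [-4] + [1] = [-3]

z = [-3]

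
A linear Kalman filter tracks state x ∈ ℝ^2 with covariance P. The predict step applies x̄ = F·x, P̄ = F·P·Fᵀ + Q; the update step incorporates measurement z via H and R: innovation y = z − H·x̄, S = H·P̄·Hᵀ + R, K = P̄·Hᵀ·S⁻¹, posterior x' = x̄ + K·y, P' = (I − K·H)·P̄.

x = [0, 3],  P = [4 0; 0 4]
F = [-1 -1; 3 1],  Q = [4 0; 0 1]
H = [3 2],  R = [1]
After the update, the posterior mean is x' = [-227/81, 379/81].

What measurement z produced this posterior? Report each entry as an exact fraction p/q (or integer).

z = [1]

x̄ = F·x = [-3, 3]
P̄ = F·P·Fᵀ + Q = [12 -16; -16 41]
S = H·P̄·Hᵀ + R = [81]
K = P̄·Hᵀ·S⁻¹ = [4/81; 34/81]
x' − x̄ = [16/81, 136/81] = K·y
y = (KᵀK)⁻¹·Kᵀ·(x' − x̄) = [4]
z = y + H·x̄ = [4] + [-3] = [1]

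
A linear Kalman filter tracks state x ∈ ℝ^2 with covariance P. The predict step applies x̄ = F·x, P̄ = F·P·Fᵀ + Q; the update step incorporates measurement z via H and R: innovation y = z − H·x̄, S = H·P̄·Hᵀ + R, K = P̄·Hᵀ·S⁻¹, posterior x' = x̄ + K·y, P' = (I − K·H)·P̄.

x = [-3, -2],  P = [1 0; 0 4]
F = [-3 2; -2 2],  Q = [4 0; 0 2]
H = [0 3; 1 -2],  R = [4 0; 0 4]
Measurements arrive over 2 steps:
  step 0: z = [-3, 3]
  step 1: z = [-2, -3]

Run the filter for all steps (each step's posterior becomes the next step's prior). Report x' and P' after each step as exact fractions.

step 0: x̄ = F·x = [5, 2]
step 0: P̄ = F·P·Fᵀ + Q = [29 22; 22 22]
step 0: y = z − H·x̄ = [-9, 2]
step 0: S = H·P̄·Hᵀ + R = [202 -66; -66 33]
step 0: K = P̄·Hᵀ·S⁻¹ = [18/35 221/385; 11/35 -4/105]
step 0: x' = x̄ + K·y = [117/77, -19/21]
step 0: P' = (I − K·H)·P̄ = [1412/385 24/35; 24/35 44/105]
step 1: x̄ = F·x = [-1471/231, -160/33]
step 1: P̄ = F·P·Fᵀ + Q = [35176/1155 2776/165; 2776/165 2122/165]
step 1: y = z − H·x̄ = [138/11, -1462/231]
step 1: S = H·P̄·Hᵀ + R = [6586/55 -1468/55; -1468/55 21484/1155]
step 1: K = P̄·Hᵀ·S⁻¹ = [123240/218723 139294/218723; 69327/218723 -5138/218723]
step 1: x' = x̄ + K·y = [-728311/218723, -158218/218723]
step 1: P' = (I − K·H)·P̄ = [885816/218723 164320/218723; 164320/218723 92436/218723]

step 0: x' = [117/77, -19/21], P' = [1412/385 24/35; 24/35 44/105]
step 1: x' = [-728311/218723, -158218/218723], P' = [885816/218723 164320/218723; 164320/218723 92436/218723]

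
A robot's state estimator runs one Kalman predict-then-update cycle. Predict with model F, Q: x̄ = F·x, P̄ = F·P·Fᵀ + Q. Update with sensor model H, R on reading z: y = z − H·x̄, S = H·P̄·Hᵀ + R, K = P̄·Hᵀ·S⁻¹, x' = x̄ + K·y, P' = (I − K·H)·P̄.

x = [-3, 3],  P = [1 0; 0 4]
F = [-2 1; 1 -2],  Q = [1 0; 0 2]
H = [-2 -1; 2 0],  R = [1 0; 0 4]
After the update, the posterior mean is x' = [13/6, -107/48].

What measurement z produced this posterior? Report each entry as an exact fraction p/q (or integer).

z = [-2, 3]

x̄ = F·x = [9, -9]
P̄ = F·P·Fᵀ + Q = [9 -10; -10 19]
S = H·P̄·Hᵀ + R = [16 -16; -16 40]
K = P̄·Hᵀ·S⁻¹ = [-1/12 5/12; -35/48 -19/24]
x' − x̄ = [-41/6, 325/48] = K·y
y = (KᵀK)⁻¹·Kᵀ·(x' − x̄) = [7, -15]
z = y + H·x̄ = [7, -15] + [-9, 18] = [-2, 3]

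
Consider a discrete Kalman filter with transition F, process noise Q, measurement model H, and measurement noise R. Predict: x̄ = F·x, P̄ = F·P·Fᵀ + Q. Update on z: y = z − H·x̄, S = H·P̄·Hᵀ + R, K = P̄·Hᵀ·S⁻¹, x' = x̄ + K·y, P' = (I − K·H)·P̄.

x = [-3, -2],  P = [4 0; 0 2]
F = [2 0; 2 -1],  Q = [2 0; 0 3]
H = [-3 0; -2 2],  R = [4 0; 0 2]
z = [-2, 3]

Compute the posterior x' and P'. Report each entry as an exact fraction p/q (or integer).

x̄ = F·x = [-6, -4]
P̄ = F·P·Fᵀ + Q = [18 16; 16 21]
y = z − H·x̄ = [-20, -1]
S = H·P̄·Hᵀ + R = [166 12; 12 30]
K = P̄·Hᵀ·S⁻¹ = [-131/403 -4/1209; -10/31 43/93]
x' = x̄ + K·y = [610/1209, 185/93]
P' = (I − K·H)·P̄ = [524/1209 40/93; 40/93 83/93]

x' = [610/1209, 185/93]
P' = [524/1209 40/93; 40/93 83/93]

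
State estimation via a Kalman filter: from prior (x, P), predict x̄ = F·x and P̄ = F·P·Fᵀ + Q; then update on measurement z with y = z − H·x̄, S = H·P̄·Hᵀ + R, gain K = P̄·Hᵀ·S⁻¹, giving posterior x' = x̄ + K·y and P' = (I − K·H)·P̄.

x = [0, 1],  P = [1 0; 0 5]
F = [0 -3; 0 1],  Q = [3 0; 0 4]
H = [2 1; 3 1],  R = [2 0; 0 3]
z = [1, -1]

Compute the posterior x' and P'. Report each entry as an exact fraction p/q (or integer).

x' = [-181/446, 214/223]
P' = [441/446 -429/223; -429/223 1044/223]

x̄ = F·x = [-3, 1]
P̄ = F·P·Fᵀ + Q = [48 -15; -15 9]
y = z − H·x̄ = [6, 7]
S = H·P̄·Hᵀ + R = [143 222; 222 354]
K = P̄·Hᵀ·S⁻¹ = [6/223 155/446; 93/223 -81/223]
x' = x̄ + K·y = [-181/446, 214/223]
P' = (I − K·H)·P̄ = [441/446 -429/223; -429/223 1044/223]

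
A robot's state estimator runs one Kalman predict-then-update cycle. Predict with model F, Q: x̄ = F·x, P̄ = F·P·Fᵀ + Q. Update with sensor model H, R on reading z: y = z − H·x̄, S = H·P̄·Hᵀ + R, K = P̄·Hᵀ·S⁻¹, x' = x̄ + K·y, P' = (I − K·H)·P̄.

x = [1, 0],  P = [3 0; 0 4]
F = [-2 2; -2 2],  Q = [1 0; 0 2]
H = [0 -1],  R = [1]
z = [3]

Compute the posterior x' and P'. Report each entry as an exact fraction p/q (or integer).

x' = [-90/31, -92/31]
P' = [115/31 28/31; 28/31 30/31]

x̄ = F·x = [-2, -2]
P̄ = F·P·Fᵀ + Q = [29 28; 28 30]
y = z − H·x̄ = [1]
S = H·P̄·Hᵀ + R = [31]
K = P̄·Hᵀ·S⁻¹ = [-28/31; -30/31]
x' = x̄ + K·y = [-90/31, -92/31]
P' = (I − K·H)·P̄ = [115/31 28/31; 28/31 30/31]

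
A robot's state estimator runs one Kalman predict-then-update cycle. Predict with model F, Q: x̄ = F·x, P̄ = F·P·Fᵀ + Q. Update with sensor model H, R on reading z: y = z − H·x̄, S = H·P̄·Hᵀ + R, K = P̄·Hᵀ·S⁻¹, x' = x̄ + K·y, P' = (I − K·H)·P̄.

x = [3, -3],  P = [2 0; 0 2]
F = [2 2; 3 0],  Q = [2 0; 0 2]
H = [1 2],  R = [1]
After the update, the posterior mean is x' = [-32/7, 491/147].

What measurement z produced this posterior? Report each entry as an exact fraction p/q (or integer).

z = [2]

x̄ = F·x = [0, 9]
P̄ = F·P·Fᵀ + Q = [18 12; 12 20]
S = H·P̄·Hᵀ + R = [147]
K = P̄·Hᵀ·S⁻¹ = [2/7; 52/147]
x' − x̄ = [-32/7, -832/147] = K·y
y = (KᵀK)⁻¹·Kᵀ·(x' − x̄) = [-16]
z = y + H·x̄ = [-16] + [18] = [2]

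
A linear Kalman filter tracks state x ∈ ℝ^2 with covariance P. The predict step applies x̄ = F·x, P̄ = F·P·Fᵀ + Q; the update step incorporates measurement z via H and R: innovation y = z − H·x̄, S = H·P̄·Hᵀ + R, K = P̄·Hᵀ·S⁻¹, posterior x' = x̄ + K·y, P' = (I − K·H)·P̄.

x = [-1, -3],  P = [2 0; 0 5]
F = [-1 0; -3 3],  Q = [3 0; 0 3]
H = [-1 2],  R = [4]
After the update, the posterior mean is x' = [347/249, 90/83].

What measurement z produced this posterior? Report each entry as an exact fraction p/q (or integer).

x̄ = F·x = [1, -6]
P̄ = F·P·Fᵀ + Q = [5 6; 6 66]
S = H·P̄·Hᵀ + R = [249]
K = P̄·Hᵀ·S⁻¹ = [7/249; 42/83]
x' − x̄ = [98/249, 588/83] = K·y
y = (KᵀK)⁻¹·Kᵀ·(x' − x̄) = [14]
z = y + H·x̄ = [14] + [-13] = [1]

z = [1]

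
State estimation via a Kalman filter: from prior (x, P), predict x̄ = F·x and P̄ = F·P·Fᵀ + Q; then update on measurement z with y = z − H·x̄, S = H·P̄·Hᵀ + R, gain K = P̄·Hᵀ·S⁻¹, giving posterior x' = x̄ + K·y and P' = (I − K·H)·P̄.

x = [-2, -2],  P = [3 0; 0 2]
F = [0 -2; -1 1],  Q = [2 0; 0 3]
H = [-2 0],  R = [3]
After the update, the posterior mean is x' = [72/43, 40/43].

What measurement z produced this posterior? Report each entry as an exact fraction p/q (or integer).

x̄ = F·x = [4, 0]
P̄ = F·P·Fᵀ + Q = [10 -4; -4 8]
S = H·P̄·Hᵀ + R = [43]
K = P̄·Hᵀ·S⁻¹ = [-20/43; 8/43]
x' − x̄ = [-100/43, 40/43] = K·y
y = (KᵀK)⁻¹·Kᵀ·(x' − x̄) = [5]
z = y + H·x̄ = [5] + [-8] = [-3]

z = [-3]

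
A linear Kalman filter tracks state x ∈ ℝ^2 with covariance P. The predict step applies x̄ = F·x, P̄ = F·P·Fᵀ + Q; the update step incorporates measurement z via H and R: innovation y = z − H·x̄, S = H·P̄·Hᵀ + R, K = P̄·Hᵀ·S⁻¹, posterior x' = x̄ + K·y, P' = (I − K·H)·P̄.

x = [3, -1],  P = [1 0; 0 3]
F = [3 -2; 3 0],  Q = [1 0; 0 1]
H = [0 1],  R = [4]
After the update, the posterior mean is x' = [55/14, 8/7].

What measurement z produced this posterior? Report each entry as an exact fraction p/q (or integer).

z = [-2]

x̄ = F·x = [11, 9]
P̄ = F·P·Fᵀ + Q = [22 9; 9 10]
S = H·P̄·Hᵀ + R = [14]
K = P̄·Hᵀ·S⁻¹ = [9/14; 5/7]
x' − x̄ = [-99/14, -55/7] = K·y
y = (KᵀK)⁻¹·Kᵀ·(x' − x̄) = [-11]
z = y + H·x̄ = [-11] + [9] = [-2]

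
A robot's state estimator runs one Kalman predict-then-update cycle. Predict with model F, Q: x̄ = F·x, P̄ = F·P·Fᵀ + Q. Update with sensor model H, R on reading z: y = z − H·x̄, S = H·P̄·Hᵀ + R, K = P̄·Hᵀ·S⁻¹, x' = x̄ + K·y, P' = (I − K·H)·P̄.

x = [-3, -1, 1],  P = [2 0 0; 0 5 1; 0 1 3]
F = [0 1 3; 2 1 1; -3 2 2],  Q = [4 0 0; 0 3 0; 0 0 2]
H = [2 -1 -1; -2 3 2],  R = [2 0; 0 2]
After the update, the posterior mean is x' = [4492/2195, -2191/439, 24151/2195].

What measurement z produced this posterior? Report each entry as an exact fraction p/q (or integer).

z = [-2, 3]

x̄ = F·x = [2, -6, 9]
P̄ = F·P·Fᵀ + Q = [42 18 36; 18 21 8; 36 8 60]
S = H·P̄·Hᵀ + R = [51 -31; -31 191]
K = P̄·Hᵀ·S⁻¹ = [1758/2195 768/2195; 267/878 241/878; 749/2195 949/2195]
x' − x̄ = [102/2195, 443/439, 4396/2195] = K·y
y = (KᵀK)⁻¹·Kᵀ·(x' − x̄) = [-3, 7]
z = y + H·x̄ = [-3, 7] + [1, -4] = [-2, 3]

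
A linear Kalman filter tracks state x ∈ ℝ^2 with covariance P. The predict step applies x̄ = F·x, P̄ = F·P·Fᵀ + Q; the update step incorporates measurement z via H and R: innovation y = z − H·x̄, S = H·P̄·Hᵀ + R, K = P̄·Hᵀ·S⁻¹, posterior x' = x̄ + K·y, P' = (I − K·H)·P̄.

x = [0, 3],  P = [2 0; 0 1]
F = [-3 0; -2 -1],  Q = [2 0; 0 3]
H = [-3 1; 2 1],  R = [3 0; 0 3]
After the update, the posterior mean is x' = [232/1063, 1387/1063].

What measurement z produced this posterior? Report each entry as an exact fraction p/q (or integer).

z = [2, 3]

x̄ = F·x = [0, -3]
P̄ = F·P·Fᵀ + Q = [20 12; 12 12]
S = H·P̄·Hᵀ + R = [123 -120; -120 143]
K = P̄·Hᵀ·S⁻¹ = [-208/1063 212/1063; 296/1063 516/1063]
x' − x̄ = [232/1063, 4576/1063] = K·y
y = (KᵀK)⁻¹·Kᵀ·(x' − x̄) = [5, 6]
z = y + H·x̄ = [5, 6] + [-3, -3] = [2, 3]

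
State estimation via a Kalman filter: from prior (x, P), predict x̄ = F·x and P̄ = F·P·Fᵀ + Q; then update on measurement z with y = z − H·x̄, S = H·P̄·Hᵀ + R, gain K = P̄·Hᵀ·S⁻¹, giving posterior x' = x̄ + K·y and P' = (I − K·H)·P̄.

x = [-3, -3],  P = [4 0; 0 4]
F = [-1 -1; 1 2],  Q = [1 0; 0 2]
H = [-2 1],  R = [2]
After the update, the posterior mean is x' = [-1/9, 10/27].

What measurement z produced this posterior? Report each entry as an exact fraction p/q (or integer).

z = [1]

x̄ = F·x = [6, -9]
P̄ = F·P·Fᵀ + Q = [9 -12; -12 22]
S = H·P̄·Hᵀ + R = [108]
K = P̄·Hᵀ·S⁻¹ = [-5/18; 23/54]
x' − x̄ = [-55/9, 253/27] = K·y
y = (KᵀK)⁻¹·Kᵀ·(x' − x̄) = [22]
z = y + H·x̄ = [22] + [-21] = [1]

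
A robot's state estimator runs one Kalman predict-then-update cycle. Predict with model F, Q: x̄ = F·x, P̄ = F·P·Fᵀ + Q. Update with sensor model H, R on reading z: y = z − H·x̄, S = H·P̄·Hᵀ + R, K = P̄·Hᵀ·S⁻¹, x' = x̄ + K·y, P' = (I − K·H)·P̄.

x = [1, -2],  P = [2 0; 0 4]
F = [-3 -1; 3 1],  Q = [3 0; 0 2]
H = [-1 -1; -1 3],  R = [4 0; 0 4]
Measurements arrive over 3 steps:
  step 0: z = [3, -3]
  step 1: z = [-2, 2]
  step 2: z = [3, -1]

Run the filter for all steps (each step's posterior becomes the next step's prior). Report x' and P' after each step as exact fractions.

step 0: x' = [-25/47, -163/141], P' = [70/47 8/47; 8/47 164/423]
step 1: x' = [17716/41403, 92692/124209], P' = [20490/13801 7112/41403; 7112/41403 48092/124209]
step 2: x' = [-4296359/4044223, -7836310/12132669], P' = [6004230/4044223 2084216/12132669; 2084216/12132669 14092676/36398007]

step 0: x̄ = F·x = [-1, 1]
step 0: P̄ = F·P·Fᵀ + Q = [25 -22; -22 24]
step 0: y = z − H·x̄ = [3, -7]
step 0: S = H·P̄·Hᵀ + R = [9 -3; -3 377]
step 0: K = P̄·Hᵀ·S⁻¹ = [-39/94 -23/94; -59/423 35/141]
step 0: x' = x̄ + K·y = [-25/47, -163/141]
step 0: P' = (I − K·H)·P̄ = [70/47 8/47; 8/47 164/423]
step 1: x̄ = F·x = [388/141, -388/141]
step 1: P̄ = F·P·Fᵀ + Q = [7535/423 -6266/423; -6266/423 7112/423]
step 1: y = z − H·x̄ = [-2, 1834/141]
step 1: S = H·P̄·Hᵀ + R = [9 -3; -3 110831/423]
step 1: K = P̄·Hᵀ·S⁻¹ = [-34291/82806 -6689/27602; -17357/124209 3415/13801]
step 1: x' = x̄ + K·y = [17716/41403, 92692/124209]
step 1: P' = (I − K·H)·P̄ = [20490/13801 7112/41403; 7112/41403 48092/124209]
step 2: x̄ = F·x = [-252136/124209, 252136/124209]
step 2: P̄ = F·P·Fᵀ + Q = [2208425/124209 -1835798/124209; -1835798/124209 2084216/124209]
step 2: y = z − H·x̄ = [3, -1132753/124209]
step 2: S = H·P̄·Hᵀ + R = [9 -3; -3 32477993/124209]
step 2: K = P̄·Hᵀ·S⁻¹ = [-10048453/24265338 -1960007/8088446; -5086331/36398007 1000705/4044223]
step 2: x' = x̄ + K·y = [-4296359/4044223, -7836310/12132669]
step 2: P' = (I − K·H)·P̄ = [6004230/4044223 2084216/12132669; 2084216/12132669 14092676/36398007]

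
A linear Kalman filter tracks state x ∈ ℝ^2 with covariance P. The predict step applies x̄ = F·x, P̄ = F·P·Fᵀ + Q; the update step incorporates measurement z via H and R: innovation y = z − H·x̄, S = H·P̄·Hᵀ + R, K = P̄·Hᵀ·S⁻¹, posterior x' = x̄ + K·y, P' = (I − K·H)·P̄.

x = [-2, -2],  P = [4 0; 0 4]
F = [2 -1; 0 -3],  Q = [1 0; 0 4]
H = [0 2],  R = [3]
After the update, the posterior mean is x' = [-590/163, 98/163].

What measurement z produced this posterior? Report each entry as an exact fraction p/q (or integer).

x̄ = F·x = [-2, 6]
P̄ = F·P·Fᵀ + Q = [21 12; 12 40]
S = H·P̄·Hᵀ + R = [163]
K = P̄·Hᵀ·S⁻¹ = [24/163; 80/163]
x' − x̄ = [-264/163, -880/163] = K·y
y = (KᵀK)⁻¹·Kᵀ·(x' − x̄) = [-11]
z = y + H·x̄ = [-11] + [12] = [1]

z = [1]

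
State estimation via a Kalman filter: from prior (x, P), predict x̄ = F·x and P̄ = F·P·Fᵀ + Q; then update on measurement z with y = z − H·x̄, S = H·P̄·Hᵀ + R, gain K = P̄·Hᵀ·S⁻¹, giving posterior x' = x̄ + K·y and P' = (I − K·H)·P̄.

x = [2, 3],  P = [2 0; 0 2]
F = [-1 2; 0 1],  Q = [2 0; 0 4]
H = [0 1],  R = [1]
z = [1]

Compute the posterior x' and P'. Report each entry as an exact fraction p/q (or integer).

x' = [20/7, 9/7]
P' = [68/7 4/7; 4/7 6/7]

x̄ = F·x = [4, 3]
P̄ = F·P·Fᵀ + Q = [12 4; 4 6]
y = z − H·x̄ = [-2]
S = H·P̄·Hᵀ + R = [7]
K = P̄·Hᵀ·S⁻¹ = [4/7; 6/7]
x' = x̄ + K·y = [20/7, 9/7]
P' = (I − K·H)·P̄ = [68/7 4/7; 4/7 6/7]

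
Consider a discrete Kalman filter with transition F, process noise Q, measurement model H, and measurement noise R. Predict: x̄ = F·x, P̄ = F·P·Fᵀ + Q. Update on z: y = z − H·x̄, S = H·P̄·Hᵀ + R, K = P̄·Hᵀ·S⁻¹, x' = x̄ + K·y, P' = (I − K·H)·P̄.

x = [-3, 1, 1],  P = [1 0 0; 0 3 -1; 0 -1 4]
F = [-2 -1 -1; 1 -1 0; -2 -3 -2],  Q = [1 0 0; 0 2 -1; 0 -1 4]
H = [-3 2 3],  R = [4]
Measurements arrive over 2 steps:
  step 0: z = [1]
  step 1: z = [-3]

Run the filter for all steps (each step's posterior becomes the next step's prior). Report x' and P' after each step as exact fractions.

step 0: x' = [1240/229, -484/229, 1615/229], P' = [1966/229 -432/229 2278/229; -432/229 798/229 -932/229; 2278/229 -932/229 3002/229]
step 1: x' = [-596035/38011, 236006/38011, -788458/38011], P' = [2889798/38011 -1116749/38011 3633832/38011; -1116749/38011 558549/38011 -1482135/38011; 3633832/38011 -1482135/38011 4633290/38011]

step 0: x̄ = F·x = [4, -4, 1]
step 0: P̄ = F·P·Fᵀ + Q = [10 0 16; 0 6 4; 16 4 39]
step 0: y = z − H·x̄ = [18]
step 0: S = H·P̄·Hᵀ + R = [229]
step 0: K = P̄·Hᵀ·S⁻¹ = [18/229; 24/229; 77/229]
step 0: x' = x̄ + K·y = [1240/229, -484/229, 1615/229]
step 0: P' = (I − K·H)·P̄ = [1966/229 -432/229 2278/229; -432/229 798/229 -932/229; 2278/229 -932/229 3002/229]
step 1: x̄ = F·x = [-3611/229, 1724/229, -4258/229]
step 1: P̄ = F·P·Fᵀ + Q = [17413/229 -6776/229 21814/229; -6776/229 4086/229 -7755/229; 21814/229 -7755/229 29826/229]
step 1: y = z − H·x̄ = [-2194/229]
step 1: S = H·P̄·Hᵀ + R = [38011/229]
step 1: K = P̄·Hᵀ·S⁻¹ = [-349/38011; 5235/38011; 8526/38011]
step 1: x' = x̄ + K·y = [-596035/38011, 236006/38011, -788458/38011]
step 1: P' = (I − K·H)·P̄ = [2889798/38011 -1116749/38011 3633832/38011; -1116749/38011 558549/38011 -1482135/38011; 3633832/38011 -1482135/38011 4633290/38011]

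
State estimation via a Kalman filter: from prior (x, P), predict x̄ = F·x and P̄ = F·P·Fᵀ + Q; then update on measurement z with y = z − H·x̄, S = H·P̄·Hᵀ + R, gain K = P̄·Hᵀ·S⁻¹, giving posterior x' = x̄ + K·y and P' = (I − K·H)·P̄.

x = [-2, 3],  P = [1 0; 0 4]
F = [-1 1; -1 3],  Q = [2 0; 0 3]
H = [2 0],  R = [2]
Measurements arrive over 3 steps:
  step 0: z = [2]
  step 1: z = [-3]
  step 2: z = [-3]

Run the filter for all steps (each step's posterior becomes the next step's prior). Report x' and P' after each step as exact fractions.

step 0: x' = [19/15, 61/15], P' = [7/15 13/15; 13/15 262/15]
step 1: x' = [-259/187, -239/561], P' = [91/187 247/187; 247/187 14006/561]
step 2: x' = [-41219/28399, -190373/28399], P' = [13919/28399 39327/28399; 39327/28399 741298/28399]

step 0: x̄ = F·x = [5, 11]
step 0: P̄ = F·P·Fᵀ + Q = [7 13; 13 40]
step 0: y = z − H·x̄ = [-8]
step 0: S = H·P̄·Hᵀ + R = [30]
step 0: K = P̄·Hᵀ·S⁻¹ = [7/15; 13/15]
step 0: x' = x̄ + K·y = [19/15, 61/15]
step 0: P' = (I − K·H)·P̄ = [7/15 13/15; 13/15 262/15]
step 1: x̄ = F·x = [14/5, 164/15]
step 1: P̄ = F·P·Fᵀ + Q = [91/5 247/5; 247/5 2332/15]
step 1: y = z − H·x̄ = [-43/5]
step 1: S = H·P̄·Hᵀ + R = [374/5]
step 1: K = P̄·Hᵀ·S⁻¹ = [91/187; 247/187]
step 1: x' = x̄ + K·y = [-259/187, -239/561]
step 1: P' = (I − K·H)·P̄ = [91/187 247/187; 247/187 14006/561]
step 2: x̄ = F·x = [538/561, 20/187]
step 2: P̄ = F·P·Fᵀ + Q = [13919/561 13109/187; 13109/187 41188/187]
step 2: y = z − H·x̄ = [-2759/561]
step 2: S = H·P̄·Hᵀ + R = [56798/561]
step 2: K = P̄·Hᵀ·S⁻¹ = [13919/28399; 39327/28399]
step 2: x' = x̄ + K·y = [-41219/28399, -190373/28399]
step 2: P' = (I − K·H)·P̄ = [13919/28399 39327/28399; 39327/28399 741298/28399]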